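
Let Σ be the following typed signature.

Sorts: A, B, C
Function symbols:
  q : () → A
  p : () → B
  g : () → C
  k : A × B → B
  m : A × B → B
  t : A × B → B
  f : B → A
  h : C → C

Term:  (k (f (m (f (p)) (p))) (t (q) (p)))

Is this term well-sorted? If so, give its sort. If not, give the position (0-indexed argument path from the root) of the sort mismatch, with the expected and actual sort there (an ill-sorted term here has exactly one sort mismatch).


well-sorted; sort = B

        (p) : B
      (f (p)) : A
      (p) : B
    (m (f (p)) (p)) : B
  (f (m (f (p)) (p))) : A
    (q) : A
    (p) : B
  (t (q) (p)) : B
(k (f (m (f (p)) (p))) (t (q) (p))) : B


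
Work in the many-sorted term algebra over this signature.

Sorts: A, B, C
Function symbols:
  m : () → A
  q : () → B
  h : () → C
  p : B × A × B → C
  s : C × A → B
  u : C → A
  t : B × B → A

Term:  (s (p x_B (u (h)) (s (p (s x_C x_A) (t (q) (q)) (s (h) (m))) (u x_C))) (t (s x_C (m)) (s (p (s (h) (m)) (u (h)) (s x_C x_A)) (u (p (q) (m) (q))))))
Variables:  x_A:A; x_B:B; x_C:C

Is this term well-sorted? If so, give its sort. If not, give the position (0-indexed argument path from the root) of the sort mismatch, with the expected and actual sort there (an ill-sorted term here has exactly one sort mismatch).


well-sorted; sort = B

    x_B : B
      (h) : C
    (u (h)) : A
          x_C : C
          x_A : A
        (s x_C x_A) : B
          (q) : B
          (q) : B
        (t (q) (q)) : A
          (h) : C
          (m) : A
        (s (h) (m)) : B
      (p (s x_C x_A) (t (q) (q)) (s (h) (m))) : C
        x_C : C
      (u x_C) : A
    (s (p (s x_C x_A) (t (q) (q)) (s (h) (m))) (u x_C)) : B
  (p x_B (u (h)) (s (p (s x_C x_A) (t (q) (q)) (s (h) (m))) (u x_C))) : C
      x_C : C
      (m) : A
    (s x_C (m)) : B
          (h) : C
          (m) : A
        (s (h) (m)) : B
          (h) : C
        (u (h)) : A
          x_C : C
          x_A : A
        (s x_C x_A) : B
      (p (s (h) (m)) (u (h)) (s x_C x_A)) : C
          (q) : B
          (m) : A
          (q) : B
        (p (q) (m) (q)) : C
      (u (p (q) (m) (q))) : A
    (s (p (s (h) (m)) (u (h)) (s x_C x_A)) (u (p (q) (m) (q)))) : B
  (t (s x_C (m)) (s (p (s (h) (m)) (u (h)) (s x_C x_A)) (u (p (q) (m) (q))))) : A
(s (p x_B (u (h)) (s (p (s x_C x_A) (t (q) (q)) (s (h) (m))) (u x_C))) (t (s x_C (m)) (s (p (s (h) (m)) (u (h)) (s x_C x_A)) (u (p (q) (m) (q)))))) : B


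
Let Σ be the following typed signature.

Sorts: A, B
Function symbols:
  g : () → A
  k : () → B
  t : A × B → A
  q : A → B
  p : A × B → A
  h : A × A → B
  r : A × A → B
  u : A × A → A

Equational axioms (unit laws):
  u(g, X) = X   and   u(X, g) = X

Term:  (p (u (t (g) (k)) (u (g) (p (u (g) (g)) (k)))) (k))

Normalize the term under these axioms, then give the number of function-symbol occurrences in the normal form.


size = 9

1. (p (u (t (g) (k)) (u (g) (p (u (g) (g)) (k)))) (k))  →  (p (u (t (g) (k)) (p (u (g) (g)) (k))) (k))
2. (p (u (t (g) (k)) (p (u (g) (g)) (k))) (k))  →  (p (u (t (g) (k)) (p (g) (k))) (k))
normal form: (p (u (t (g) (k)) (p (g) (k))) (k))


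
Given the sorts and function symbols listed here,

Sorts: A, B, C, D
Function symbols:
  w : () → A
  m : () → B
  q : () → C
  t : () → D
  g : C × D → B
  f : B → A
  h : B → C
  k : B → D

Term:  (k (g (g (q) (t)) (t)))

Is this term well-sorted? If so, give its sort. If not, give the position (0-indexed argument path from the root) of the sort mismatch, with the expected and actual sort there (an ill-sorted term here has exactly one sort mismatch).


ill-sorted at position [0, 0]: expected C, got B

      (q) : C
      (t) : D
    (g (q) (t)) : B
    (t) : D
  (g (g (q) (t)) (t)) : ✗ arg 0 at [0, 0] has sort B, expected C


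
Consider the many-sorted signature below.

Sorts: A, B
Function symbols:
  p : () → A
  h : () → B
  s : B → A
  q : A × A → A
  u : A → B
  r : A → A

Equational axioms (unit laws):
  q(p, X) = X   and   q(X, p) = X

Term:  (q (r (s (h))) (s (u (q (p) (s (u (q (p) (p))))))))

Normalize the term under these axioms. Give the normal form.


normal form = (q (r (s (h))) (s (u (s (u (p))))))

1. (q (r (s (h))) (s (u (q (p) (s (u (q (p) (p))))))))  →  (q (r (s (h))) (s (u (s (u (q (p) (p)))))))
2. (q (r (s (h))) (s (u (s (u (q (p) (p)))))))  →  (q (r (s (h))) (s (u (s (u (p))))))


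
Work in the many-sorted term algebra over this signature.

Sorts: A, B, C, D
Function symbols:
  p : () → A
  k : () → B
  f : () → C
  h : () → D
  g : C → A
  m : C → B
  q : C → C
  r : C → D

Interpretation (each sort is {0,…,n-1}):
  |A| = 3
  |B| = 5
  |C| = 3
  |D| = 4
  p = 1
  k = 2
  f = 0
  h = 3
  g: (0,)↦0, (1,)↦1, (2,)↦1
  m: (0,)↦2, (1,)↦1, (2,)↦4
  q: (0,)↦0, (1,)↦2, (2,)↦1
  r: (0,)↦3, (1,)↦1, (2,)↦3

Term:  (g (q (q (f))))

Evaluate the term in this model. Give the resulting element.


value = 0

  f = 0
  (q (f)) = q(0,) = 0
  (q (q (f))) = q(0,) = 0
  (g (q (q (f)))) = g(0,) = 0


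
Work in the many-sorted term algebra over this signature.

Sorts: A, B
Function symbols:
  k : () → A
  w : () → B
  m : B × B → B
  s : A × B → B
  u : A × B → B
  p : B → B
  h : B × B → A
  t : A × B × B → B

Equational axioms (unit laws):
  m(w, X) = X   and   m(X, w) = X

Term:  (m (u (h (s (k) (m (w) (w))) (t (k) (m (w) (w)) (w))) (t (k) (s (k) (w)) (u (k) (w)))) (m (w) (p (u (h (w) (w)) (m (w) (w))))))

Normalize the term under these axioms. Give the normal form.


normal form = (m (u (h (s (k) (w)) (t (k) (w) (w))) (t (k) (s (k) (w)) (u (k) (w)))) (p (u (h (w) (w)) (w))))

1. (m (u (h (s (k) (m (w) (w))) (t (k) (m (w) (w)) (w))) (t (k) (s (k) (w)) (u (k) (w)))) (m (w) (p (u (h (w) (w)) (m (w) (w))))))  →  (m (u (h (s (k) (w)) (t (k) (m (w) (w)) (w))) (t (k) (s (k) (w)) (u (k) (w)))) (m (w) (p (u (h (w) (w)) (m (w) (w))))))
2. (m (u (h (s (k) (w)) (t (k) (m (w) (w)) (w))) (t (k) (s (k) (w)) (u (k) (w)))) (m (w) (p (u (h (w) (w)) (m (w) (w))))))  →  (m (u (h (s (k) (w)) (t (k) (w) (w))) (t (k) (s (k) (w)) (u (k) (w)))) (m (w) (p (u (h (w) (w)) (m (w) (w))))))
3. (m (u (h (s (k) (w)) (t (k) (w) (w))) (t (k) (s (k) (w)) (u (k) (w)))) (m (w) (p (u (h (w) (w)) (m (w) (w))))))  →  (m (u (h (s (k) (w)) (t (k) (w) (w))) (t (k) (s (k) (w)) (u (k) (w)))) (p (u (h (w) (w)) (m (w) (w)))))
4. (m (u (h (s (k) (w)) (t (k) (w) (w))) (t (k) (s (k) (w)) (u (k) (w)))) (p (u (h (w) (w)) (m (w) (w)))))  →  (m (u (h (s (k) (w)) (t (k) (w) (w))) (t (k) (s (k) (w)) (u (k) (w)))) (p (u (h (w) (w)) (w))))


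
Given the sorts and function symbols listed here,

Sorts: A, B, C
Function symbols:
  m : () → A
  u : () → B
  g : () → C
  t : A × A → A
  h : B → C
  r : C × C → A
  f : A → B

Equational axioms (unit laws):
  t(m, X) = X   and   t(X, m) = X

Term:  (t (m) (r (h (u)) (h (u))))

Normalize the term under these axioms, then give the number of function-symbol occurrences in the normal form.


size = 5

1. (t (m) (r (h (u)) (h (u))))  →  (r (h (u)) (h (u)))
normal form: (r (h (u)) (h (u)))


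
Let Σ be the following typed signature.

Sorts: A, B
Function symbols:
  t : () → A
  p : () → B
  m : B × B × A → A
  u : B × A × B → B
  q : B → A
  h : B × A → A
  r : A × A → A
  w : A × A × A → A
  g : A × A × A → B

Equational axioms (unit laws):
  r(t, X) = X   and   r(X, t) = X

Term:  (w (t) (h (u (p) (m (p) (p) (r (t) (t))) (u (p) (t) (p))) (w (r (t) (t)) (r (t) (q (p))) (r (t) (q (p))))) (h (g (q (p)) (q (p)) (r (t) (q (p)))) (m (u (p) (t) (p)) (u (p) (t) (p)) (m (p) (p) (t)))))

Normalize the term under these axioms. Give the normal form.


normal form = (w (t) (h (u (p) (m (p) (p) (t)) (u (p) (t) (p))) (w (t) (q (p)) (q (p)))) (h (g (q (p)) (q (p)) (q (p))) (m (u (p) (t) (p)) (u (p) (t) (p)) (m (p) (p) (t)))))

1. (w (t) (h (u (p) (m (p) (p) (r (t) (t))) (u (p) (t) (p))) (w (r (t) (t)) (r (t) (q (p))) (r (t) (q (p))))) (h (g (q (p)) (q (p)) (r (t) (q (p)))) (m (u (p) (t) (p)) (u (p) (t) (p)) (m (p) (p) (t)))))  →  (w (t) (h (u (p) (m (p) (p) (t)) (u (p) (t) (p))) (w (r (t) (t)) (r (t) (q (p))) (r (t) (q (p))))) (h (g (q (p)) (q (p)) (r (t) (q (p)))) (m (u (p) (t) (p)) (u (p) (t) (p)) (m (p) (p) (t)))))
2. (w (t) (h (u (p) (m (p) (p) (t)) (u (p) (t) (p))) (w (r (t) (t)) (r (t) (q (p))) (r (t) (q (p))))) (h (g (q (p)) (q (p)) (r (t) (q (p)))) (m (u (p) (t) (p)) (u (p) (t) (p)) (m (p) (p) (t)))))  →  (w (t) (h (u (p) (m (p) (p) (t)) (u (p) (t) (p))) (w (t) (r (t) (q (p))) (r (t) (q (p))))) (h (g (q (p)) (q (p)) (r (t) (q (p)))) (m (u (p) (t) (p)) (u (p) (t) (p)) (m (p) (p) (t)))))
3. (w (t) (h (u (p) (m (p) (p) (t)) (u (p) (t) (p))) (w (t) (r (t) (q (p))) (r (t) (q (p))))) (h (g (q (p)) (q (p)) (r (t) (q (p)))) (m (u (p) (t) (p)) (u (p) (t) (p)) (m (p) (p) (t)))))  →  (w (t) (h (u (p) (m (p) (p) (t)) (u (p) (t) (p))) (w (t) (q (p)) (r (t) (q (p))))) (h (g (q (p)) (q (p)) (r (t) (q (p)))) (m (u (p) (t) (p)) (u (p) (t) (p)) (m (p) (p) (t)))))
4. (w (t) (h (u (p) (m (p) (p) (t)) (u (p) (t) (p))) (w (t) (q (p)) (r (t) (q (p))))) (h (g (q (p)) (q (p)) (r (t) (q (p)))) (m (u (p) (t) (p)) (u (p) (t) (p)) (m (p) (p) (t)))))  →  (w (t) (h (u (p) (m (p) (p) (t)) (u (p) (t) (p))) (w (t) (q (p)) (q (p)))) (h (g (q (p)) (q (p)) (r (t) (q (p)))) (m (u (p) (t) (p)) (u (p) (t) (p)) (m (p) (p) (t)))))
5. (w (t) (h (u (p) (m (p) (p) (t)) (u (p) (t) (p))) (w (t) (q (p)) (q (p)))) (h (g (q (p)) (q (p)) (r (t) (q (p)))) (m (u (p) (t) (p)) (u (p) (t) (p)) (m (p) (p) (t)))))  →  (w (t) (h (u (p) (m (p) (p) (t)) (u (p) (t) (p))) (w (t) (q (p)) (q (p)))) (h (g (q (p)) (q (p)) (q (p))) (m (u (p) (t) (p)) (u (p) (t) (p)) (m (p) (p) (t)))))


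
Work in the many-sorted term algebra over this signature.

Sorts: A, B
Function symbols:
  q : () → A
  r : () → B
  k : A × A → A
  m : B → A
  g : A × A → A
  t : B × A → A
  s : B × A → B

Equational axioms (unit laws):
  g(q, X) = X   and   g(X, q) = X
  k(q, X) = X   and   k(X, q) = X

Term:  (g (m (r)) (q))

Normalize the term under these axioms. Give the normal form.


normal form = (m (r))

1. (g (m (r)) (q))  →  (m (r))


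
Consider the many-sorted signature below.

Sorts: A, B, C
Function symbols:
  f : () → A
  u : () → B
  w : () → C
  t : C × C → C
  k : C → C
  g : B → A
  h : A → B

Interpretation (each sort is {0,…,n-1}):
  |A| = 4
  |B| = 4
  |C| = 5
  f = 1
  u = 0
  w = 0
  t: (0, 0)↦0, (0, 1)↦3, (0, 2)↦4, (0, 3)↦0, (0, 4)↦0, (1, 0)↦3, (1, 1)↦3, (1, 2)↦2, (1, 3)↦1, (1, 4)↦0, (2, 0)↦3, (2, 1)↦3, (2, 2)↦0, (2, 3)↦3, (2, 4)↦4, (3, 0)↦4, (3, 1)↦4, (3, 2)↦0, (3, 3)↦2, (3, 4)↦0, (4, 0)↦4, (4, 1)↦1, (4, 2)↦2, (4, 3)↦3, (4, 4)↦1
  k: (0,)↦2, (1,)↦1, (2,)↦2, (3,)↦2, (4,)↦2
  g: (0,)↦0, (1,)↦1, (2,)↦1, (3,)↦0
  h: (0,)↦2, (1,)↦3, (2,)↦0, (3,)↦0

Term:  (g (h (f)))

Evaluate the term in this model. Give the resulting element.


  f = 1
  (h (f)) = h(1,) = 3
  (g (h (f))) = g(3,) = 0

value = 0


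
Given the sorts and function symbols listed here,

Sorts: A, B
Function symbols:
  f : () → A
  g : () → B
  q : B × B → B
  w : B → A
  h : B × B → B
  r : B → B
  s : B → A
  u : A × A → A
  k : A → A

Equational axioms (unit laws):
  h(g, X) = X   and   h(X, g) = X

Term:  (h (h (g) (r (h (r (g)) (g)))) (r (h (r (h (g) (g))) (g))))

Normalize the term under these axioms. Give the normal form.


1. (h (h (g) (r (h (r (g)) (g)))) (r (h (r (h (g) (g))) (g))))  →  (h (r (h (r (g)) (g))) (r (h (r (h (g) (g))) (g))))
2. (h (r (h (r (g)) (g))) (r (h (r (h (g) (g))) (g))))  →  (h (r (r (g))) (r (h (r (h (g) (g))) (g))))
3. (h (r (r (g))) (r (h (r (h (g) (g))) (g))))  →  (h (r (r (g))) (r (r (h (g) (g)))))
4. (h (r (r (g))) (r (r (h (g) (g)))))  →  (h (r (r (g))) (r (r (g))))

normal form = (h (r (r (g))) (r (r (g))))


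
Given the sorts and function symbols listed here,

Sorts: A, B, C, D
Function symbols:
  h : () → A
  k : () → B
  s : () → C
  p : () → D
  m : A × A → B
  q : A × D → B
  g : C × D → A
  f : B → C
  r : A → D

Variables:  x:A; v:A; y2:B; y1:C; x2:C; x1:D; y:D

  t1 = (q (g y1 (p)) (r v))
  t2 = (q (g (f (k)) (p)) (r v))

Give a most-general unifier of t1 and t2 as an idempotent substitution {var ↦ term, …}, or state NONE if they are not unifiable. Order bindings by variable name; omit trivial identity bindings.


{y1 ↦ (f (k))}


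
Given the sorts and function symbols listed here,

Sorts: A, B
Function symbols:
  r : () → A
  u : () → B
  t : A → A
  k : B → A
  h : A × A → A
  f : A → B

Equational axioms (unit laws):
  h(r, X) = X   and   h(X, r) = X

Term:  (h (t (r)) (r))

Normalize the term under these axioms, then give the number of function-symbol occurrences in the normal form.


size = 2

1. (h (t (r)) (r))  →  (t (r))
normal form: (t (r))


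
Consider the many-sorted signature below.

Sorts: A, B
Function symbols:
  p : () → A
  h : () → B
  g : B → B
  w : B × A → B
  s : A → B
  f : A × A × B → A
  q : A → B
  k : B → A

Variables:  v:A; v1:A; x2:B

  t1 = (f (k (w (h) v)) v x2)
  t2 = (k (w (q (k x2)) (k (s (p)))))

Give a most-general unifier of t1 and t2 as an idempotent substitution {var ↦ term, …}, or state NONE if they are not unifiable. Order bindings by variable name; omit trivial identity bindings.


head clash or occurs-check failure — not unifiable

NONE (not unifiable)


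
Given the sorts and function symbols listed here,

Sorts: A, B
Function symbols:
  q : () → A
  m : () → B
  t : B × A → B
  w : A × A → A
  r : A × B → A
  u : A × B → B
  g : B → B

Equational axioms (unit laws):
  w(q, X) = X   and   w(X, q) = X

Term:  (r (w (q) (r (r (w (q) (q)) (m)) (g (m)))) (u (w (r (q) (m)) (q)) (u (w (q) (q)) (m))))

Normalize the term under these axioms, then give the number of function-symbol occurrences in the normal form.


size = 14

1. (r (w (q) (r (r (w (q) (q)) (m)) (g (m)))) (u (w (r (q) (m)) (q)) (u (w (q) (q)) (m))))  →  (r (r (r (w (q) (q)) (m)) (g (m))) (u (w (r (q) (m)) (q)) (u (w (q) (q)) (m))))
2. (r (r (r (w (q) (q)) (m)) (g (m))) (u (w (r (q) (m)) (q)) (u (w (q) (q)) (m))))  →  (r (r (r (q) (m)) (g (m))) (u (w (r (q) (m)) (q)) (u (w (q) (q)) (m))))
3. (r (r (r (q) (m)) (g (m))) (u (w (r (q) (m)) (q)) (u (w (q) (q)) (m))))  →  (r (r (r (q) (m)) (g (m))) (u (r (q) (m)) (u (w (q) (q)) (m))))
4. (r (r (r (q) (m)) (g (m))) (u (r (q) (m)) (u (w (q) (q)) (m))))  →  (r (r (r (q) (m)) (g (m))) (u (r (q) (m)) (u (q) (m))))
normal form: (r (r (r (q) (m)) (g (m))) (u (r (q) (m)) (u (q) (m))))


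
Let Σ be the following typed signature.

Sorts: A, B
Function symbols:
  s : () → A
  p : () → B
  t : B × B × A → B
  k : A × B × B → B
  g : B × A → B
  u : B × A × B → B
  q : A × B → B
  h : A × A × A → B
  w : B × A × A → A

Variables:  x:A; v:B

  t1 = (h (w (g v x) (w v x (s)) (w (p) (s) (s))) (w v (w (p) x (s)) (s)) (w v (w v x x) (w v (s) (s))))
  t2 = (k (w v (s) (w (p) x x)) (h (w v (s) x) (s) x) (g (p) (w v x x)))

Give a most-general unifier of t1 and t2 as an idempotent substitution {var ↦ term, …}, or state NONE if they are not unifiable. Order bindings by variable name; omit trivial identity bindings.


NONE (not unifiable)

head clash or occurs-check failure — not unifiable


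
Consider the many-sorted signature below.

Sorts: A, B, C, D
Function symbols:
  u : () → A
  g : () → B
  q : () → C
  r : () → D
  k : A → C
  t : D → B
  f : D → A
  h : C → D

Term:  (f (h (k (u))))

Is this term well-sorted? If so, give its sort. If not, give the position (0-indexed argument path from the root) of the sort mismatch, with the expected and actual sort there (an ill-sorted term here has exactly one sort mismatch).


      (u) : A
    (k (u)) : C
  (h (k (u))) : D
(f (h (k (u)))) : A

well-sorted; sort = A


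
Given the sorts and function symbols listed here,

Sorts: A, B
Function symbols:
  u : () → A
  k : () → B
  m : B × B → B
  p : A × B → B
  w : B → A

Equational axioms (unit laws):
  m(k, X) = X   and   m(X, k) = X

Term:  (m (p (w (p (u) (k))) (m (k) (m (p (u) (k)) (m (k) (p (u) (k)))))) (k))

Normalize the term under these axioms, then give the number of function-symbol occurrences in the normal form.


1. (m (p (w (p (u) (k))) (m (k) (m (p (u) (k)) (m (k) (p (u) (k)))))) (k))  →  (p (w (p (u) (k))) (m (k) (m (p (u) (k)) (m (k) (p (u) (k))))))
2. (p (w (p (u) (k))) (m (k) (m (p (u) (k)) (m (k) (p (u) (k))))))  →  (p (w (p (u) (k))) (m (p (u) (k)) (m (k) (p (u) (k)))))
3. (p (w (p (u) (k))) (m (p (u) (k)) (m (k) (p (u) (k)))))  →  (p (w (p (u) (k))) (m (p (u) (k)) (p (u) (k))))
normal form: (p (w (p (u) (k))) (m (p (u) (k)) (p (u) (k))))

size = 12


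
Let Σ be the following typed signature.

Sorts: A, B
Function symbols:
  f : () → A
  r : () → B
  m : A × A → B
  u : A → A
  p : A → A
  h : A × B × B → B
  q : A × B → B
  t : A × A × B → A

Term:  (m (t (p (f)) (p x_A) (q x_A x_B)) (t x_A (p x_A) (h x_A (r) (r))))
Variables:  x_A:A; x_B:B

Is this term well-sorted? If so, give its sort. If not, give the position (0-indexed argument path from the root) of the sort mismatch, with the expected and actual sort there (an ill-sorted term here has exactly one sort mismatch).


      (f) : A
    (p (f)) : A
      x_A : A
    (p x_A) : A
      x_A : A
      x_B : B
    (q x_A x_B) : B
  (t (p (f)) (p x_A) (q x_A x_B)) : A
    x_A : A
      x_A : A
    (p x_A) : A
      x_A : A
      (r) : B
      (r) : B
    (h x_A (r) (r)) : B
  (t x_A (p x_A) (h x_A (r) (r))) : A
(m (t (p (f)) (p x_A) (q x_A x_B)) (t x_A (p x_A) (h x_A (r) (r)))) : B

well-sorted; sort = B


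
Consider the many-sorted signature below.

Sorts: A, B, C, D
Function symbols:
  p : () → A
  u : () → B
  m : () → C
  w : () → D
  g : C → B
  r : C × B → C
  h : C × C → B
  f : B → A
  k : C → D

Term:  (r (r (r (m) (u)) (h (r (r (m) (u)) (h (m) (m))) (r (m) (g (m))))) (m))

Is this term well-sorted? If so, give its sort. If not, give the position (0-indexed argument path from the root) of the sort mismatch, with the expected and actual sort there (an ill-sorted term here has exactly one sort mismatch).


      (m) : C
      (u) : B
    (r (m) (u)) : C
          (m) : C
          (u) : B
        (r (m) (u)) : C
          (m) : C
          (m) : C
        (h (m) (m)) : B
      (r (r (m) (u)) (h (m) (m))) : C
        (m) : C
          (m) : C
        (g (m)) : B
      (r (m) (g (m))) : C
    (h (r (r (m) (u)) (h (m) (m))) (r (m) (g (m)))) : B
  (r (r (m) (u)) (h (r (r (m) (u)) (h (m) (m))) (r (m) (g (m))))) : C
  (m) : C
(r (r (r (m) (u)) (h (r (r (m) (u)) (h (m) (m))) (r (m) (g (m))))) (m)) : ✗ arg 1 at [1] has sort C, expected B

ill-sorted at position [1]: expected B, got C


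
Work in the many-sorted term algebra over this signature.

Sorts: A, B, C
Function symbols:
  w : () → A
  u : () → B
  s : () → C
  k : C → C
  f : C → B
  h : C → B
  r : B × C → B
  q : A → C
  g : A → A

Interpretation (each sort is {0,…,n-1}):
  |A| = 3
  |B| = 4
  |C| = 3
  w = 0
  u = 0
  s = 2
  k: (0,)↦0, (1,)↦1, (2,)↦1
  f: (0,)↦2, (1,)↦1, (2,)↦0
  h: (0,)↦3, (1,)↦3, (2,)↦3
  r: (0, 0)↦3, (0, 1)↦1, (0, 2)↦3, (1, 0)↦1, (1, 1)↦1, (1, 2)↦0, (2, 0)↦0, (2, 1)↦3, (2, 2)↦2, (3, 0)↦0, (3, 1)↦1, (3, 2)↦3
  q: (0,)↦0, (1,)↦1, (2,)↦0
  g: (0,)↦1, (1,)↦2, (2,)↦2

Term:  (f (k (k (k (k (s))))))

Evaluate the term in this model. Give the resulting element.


value = 1

  s = 2
  (k (s)) = k(2,) = 1
  (k (k (s))) = k(1,) = 1
  (k (k (k (s)))) = k(1,) = 1
  (k (k (k (k (s))))) = k(1,) = 1
  (f (k (k (k (k (s)))))) = f(1,) = 1


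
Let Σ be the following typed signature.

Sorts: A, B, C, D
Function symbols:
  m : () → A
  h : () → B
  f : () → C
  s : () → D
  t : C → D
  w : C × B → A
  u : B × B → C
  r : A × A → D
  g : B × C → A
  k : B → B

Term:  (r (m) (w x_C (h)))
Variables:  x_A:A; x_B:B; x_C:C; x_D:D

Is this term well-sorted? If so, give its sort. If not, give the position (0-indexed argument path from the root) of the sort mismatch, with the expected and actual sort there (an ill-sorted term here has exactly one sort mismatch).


  (m) : A
    x_C : C
    (h) : B
  (w x_C (h)) : A
(r (m) (w x_C (h))) : D

well-sorted; sort = D


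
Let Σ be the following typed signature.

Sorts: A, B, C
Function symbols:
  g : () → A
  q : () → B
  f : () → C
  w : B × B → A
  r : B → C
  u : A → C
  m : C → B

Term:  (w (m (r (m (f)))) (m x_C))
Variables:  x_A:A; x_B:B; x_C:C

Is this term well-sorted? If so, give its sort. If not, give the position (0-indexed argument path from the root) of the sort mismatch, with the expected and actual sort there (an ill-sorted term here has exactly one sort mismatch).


        (f) : C
      (m (f)) : B
    (r (m (f))) : C
  (m (r (m (f)))) : B
    x_C : C
  (m x_C) : B
(w (m (r (m (f)))) (m x_C)) : A

well-sorted; sort = A


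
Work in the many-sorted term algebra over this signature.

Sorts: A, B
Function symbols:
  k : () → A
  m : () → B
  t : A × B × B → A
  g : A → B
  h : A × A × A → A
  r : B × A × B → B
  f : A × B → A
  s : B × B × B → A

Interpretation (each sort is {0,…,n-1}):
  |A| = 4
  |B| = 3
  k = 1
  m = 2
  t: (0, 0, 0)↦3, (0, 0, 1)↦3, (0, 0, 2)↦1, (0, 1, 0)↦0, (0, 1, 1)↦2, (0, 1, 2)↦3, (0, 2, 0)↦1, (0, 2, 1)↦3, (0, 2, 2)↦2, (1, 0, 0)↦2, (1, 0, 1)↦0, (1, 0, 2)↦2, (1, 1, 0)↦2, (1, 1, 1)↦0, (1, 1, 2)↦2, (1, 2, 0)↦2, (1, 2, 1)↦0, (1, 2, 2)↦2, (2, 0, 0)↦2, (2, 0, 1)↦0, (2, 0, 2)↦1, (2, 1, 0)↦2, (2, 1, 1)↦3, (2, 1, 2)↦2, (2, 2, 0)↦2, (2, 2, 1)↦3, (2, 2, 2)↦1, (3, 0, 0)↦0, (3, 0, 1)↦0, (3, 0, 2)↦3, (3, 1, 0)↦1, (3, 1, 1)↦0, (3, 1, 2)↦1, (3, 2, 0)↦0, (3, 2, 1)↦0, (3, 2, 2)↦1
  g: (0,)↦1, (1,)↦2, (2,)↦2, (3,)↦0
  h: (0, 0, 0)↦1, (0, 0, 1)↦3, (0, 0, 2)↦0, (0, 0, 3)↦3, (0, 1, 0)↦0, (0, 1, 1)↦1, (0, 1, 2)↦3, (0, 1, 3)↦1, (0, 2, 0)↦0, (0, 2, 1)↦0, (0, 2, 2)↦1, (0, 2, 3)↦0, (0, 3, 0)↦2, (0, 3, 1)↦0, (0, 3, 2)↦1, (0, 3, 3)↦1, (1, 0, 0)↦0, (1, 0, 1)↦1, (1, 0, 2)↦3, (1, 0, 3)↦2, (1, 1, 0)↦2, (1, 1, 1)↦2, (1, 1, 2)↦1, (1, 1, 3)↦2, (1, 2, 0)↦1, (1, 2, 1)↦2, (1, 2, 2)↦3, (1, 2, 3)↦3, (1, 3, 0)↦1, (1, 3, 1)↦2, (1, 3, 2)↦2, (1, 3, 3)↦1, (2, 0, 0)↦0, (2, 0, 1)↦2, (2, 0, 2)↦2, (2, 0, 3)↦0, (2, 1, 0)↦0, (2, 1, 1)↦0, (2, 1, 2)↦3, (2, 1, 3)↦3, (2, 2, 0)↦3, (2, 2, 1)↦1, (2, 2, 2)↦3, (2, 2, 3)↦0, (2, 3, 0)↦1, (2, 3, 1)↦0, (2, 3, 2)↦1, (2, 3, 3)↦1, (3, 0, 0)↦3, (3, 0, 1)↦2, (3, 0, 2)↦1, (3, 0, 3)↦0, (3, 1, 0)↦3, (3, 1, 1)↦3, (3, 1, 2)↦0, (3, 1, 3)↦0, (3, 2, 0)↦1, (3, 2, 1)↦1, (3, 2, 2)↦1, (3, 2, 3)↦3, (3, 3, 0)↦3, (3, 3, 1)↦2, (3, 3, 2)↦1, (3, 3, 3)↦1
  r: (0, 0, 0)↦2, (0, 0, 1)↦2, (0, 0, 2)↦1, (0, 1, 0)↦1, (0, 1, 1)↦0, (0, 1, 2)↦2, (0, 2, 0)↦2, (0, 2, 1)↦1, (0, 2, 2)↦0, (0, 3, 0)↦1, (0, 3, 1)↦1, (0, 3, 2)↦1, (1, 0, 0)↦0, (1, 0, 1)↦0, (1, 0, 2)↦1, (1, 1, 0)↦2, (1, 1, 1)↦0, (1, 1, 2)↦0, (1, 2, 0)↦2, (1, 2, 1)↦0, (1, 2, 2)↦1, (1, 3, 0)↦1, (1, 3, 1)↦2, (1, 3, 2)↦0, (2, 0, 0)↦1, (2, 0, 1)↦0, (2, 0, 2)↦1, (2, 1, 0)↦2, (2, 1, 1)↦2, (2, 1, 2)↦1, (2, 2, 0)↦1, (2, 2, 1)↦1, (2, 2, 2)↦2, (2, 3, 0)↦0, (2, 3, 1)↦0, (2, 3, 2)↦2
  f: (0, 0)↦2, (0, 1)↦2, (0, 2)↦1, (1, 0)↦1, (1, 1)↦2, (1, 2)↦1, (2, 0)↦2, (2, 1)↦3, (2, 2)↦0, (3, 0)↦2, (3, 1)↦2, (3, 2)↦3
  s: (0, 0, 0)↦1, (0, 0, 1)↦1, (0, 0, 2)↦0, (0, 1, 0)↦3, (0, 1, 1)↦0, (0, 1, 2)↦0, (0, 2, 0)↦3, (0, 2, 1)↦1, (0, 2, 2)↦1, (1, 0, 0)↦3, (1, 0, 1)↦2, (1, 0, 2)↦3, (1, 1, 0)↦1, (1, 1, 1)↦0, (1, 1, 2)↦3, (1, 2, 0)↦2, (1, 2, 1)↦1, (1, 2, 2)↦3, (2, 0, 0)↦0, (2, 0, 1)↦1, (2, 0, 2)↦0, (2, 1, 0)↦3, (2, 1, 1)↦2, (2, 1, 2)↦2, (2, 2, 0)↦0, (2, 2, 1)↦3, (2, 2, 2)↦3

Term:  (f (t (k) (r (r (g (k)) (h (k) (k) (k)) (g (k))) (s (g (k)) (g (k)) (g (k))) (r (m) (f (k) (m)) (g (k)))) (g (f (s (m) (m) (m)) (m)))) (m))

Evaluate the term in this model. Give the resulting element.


value = 0

  k = 1
  k = 1
  (g (k)) = g(1,) = 2
  k = 1
  k = 1
  k = 1
  (h (k) (k) (k)) = h(1, 1, 1) = 2
  k = 1
  (g (k)) = g(1,) = 2
  (r (g (k)) (h (k) (k) (k)) (g (k))) = r(2, 2, 2) = 2
  k = 1
  (g (k)) = g(1,) = 2
  k = 1
  (g (k)) = g(1,) = 2
  k = 1
  (g (k)) = g(1,) = 2
  (s (g (k)) (g (k)) (g (k))) = s(2, 2, 2) = 3
  m = 2
  k = 1
  m = 2
  (f (k) (m)) = f(1, 2) = 1
  k = 1
  (g (k)) = g(1,) = 2
  (r (m) (f (k) (m)) (g (k))) = r(2, 1, 2) = 1
  (r (r (g (k)) (h (k) (k) (k)) (g (k))) (s (g (k)) (g (k)) (g (k))) (r (m) (f (k) (m)) (g (k)))) = r(2, 3, 1) = 0
  m = 2
  m = 2
  m = 2
  (s (m) (m) (m)) = s(2, 2, 2) = 3
  m = 2
  (f (s (m) (m) (m)) (m)) = f(3, 2) = 3
  (g (f (s (m) (m) (m)) (m))) = g(3,) = 0
  (t (k) (r (r (g (k)) (h (k) (k) (k)) (g (k))) (s (g (k)) (g (k)) (g (k))) (r (m) (f (k) (m)) (g (k)))) (g (f (s (m) (m) (m)) (m)))) = t(1, 0, 0) = 2
  m = 2
  (f (t (k) (r (r (g (k)) (h (k) (k) (k)) (g (k))) (s (g (k)) (g (k)) (g (k))) (r (m) (f (k) (m)) (g (k)))) (g (f (s (m) (m) (m)) (m)))) (m)) = f(2, 2) = 0


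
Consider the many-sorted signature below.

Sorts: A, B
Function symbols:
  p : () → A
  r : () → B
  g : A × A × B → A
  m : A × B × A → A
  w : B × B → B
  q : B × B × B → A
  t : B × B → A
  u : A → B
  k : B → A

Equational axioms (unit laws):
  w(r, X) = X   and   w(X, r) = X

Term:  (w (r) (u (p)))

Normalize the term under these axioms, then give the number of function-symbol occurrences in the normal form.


1. (w (r) (u (p)))  →  (u (p))
normal form: (u (p))

size = 2


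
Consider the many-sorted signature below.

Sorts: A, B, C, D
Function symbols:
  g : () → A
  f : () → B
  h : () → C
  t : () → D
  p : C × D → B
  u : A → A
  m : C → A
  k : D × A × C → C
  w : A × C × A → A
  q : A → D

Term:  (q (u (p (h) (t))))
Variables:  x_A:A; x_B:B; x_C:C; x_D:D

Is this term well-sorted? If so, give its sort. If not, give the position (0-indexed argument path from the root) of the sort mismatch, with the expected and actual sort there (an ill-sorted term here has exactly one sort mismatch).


ill-sorted at position [0, 0]: expected A, got B

      (h) : C
      (t) : D
    (p (h) (t)) : B
  (u (p (h) (t))) : ✗ arg 0 at [0, 0] has sort B, expected A


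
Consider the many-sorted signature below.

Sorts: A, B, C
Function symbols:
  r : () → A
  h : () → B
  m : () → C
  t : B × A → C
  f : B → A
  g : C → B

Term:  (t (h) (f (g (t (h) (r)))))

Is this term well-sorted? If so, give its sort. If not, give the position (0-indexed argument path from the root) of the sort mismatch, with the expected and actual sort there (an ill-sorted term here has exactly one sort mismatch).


well-sorted; sort = C

  (h) : B
        (h) : B
        (r) : A
      (t (h) (r)) : C
    (g (t (h) (r))) : B
  (f (g (t (h) (r)))) : A
(t (h) (f (g (t (h) (r))))) : C


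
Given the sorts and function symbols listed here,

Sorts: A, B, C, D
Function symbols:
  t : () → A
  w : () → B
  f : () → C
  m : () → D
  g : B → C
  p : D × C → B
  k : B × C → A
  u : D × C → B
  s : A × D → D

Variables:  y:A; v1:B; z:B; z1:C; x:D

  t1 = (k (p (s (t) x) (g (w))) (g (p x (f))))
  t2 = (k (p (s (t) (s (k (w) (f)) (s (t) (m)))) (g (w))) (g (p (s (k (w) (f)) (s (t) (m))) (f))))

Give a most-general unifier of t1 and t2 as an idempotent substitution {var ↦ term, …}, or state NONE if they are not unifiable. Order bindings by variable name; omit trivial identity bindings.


{x ↦ (s (k (w) (f)) (s (t) (m)))}


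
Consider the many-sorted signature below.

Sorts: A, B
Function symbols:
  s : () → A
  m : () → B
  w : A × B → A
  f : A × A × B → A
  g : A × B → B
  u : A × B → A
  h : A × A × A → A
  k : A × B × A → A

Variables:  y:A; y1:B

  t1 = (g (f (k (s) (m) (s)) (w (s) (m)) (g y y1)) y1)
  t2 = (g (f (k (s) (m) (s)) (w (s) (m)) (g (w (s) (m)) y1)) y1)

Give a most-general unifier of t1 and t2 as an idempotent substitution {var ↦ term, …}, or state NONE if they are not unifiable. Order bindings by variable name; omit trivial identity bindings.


{y ↦ (w (s) (m))}


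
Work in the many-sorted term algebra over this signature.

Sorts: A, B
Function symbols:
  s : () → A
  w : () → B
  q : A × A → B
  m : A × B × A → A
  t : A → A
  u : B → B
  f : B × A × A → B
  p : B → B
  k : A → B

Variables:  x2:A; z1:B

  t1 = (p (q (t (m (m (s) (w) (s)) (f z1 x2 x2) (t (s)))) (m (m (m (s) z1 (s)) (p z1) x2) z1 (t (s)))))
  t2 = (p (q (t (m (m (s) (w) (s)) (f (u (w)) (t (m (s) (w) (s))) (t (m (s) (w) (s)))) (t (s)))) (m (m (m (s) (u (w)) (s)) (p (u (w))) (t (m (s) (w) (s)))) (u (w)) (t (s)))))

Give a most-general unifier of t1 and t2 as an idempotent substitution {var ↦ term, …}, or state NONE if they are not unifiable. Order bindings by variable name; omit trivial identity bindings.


{x2 ↦ (t (m (s) (w) (s))), z1 ↦ (u (w))}


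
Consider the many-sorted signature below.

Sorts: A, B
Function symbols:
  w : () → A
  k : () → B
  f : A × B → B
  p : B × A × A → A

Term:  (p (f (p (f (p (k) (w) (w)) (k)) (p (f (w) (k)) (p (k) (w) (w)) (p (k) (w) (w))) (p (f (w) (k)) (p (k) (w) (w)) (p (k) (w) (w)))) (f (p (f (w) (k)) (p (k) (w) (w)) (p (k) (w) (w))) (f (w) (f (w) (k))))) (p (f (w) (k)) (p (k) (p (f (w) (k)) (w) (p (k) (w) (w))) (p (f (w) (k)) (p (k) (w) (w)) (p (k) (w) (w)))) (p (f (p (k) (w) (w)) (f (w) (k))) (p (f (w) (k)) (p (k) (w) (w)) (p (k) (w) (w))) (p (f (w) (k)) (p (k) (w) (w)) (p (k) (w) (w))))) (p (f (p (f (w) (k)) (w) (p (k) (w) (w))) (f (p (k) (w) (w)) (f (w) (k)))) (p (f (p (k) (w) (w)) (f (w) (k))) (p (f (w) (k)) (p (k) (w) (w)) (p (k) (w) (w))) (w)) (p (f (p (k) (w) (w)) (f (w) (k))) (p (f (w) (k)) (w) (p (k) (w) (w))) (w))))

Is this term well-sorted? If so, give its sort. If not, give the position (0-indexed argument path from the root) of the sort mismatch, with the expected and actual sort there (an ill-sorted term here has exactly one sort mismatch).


          (k) : B
          (w) : A
          (w) : A
        (p (k) (w) (w)) : A
        (k) : B
      (f (p (k) (w) (w)) (k)) : B
          (w) : A
          (k) : B
        (f (w) (k)) : B
          (k) : B
          (w) : A
          (w) : A
        (p (k) (w) (w)) : A
          (k) : B
          (w) : A
          (w) : A
        (p (k) (w) (w)) : A
      (p (f (w) (k)) (p (k) (w) (w)) (p (k) (w) (w))) : A
          (w) : A
          (k) : B
        (f (w) (k)) : B
          (k) : B
          (w) : A
          (w) : A
        (p (k) (w) (w)) : A
          (k) : B
          (w) : A
          (w) : A
        (p (k) (w) (w)) : A
      (p (f (w) (k)) (p (k) (w) (w)) (p (k) (w) (w))) : A
    (p (f (p (k) (w) (w)) (k)) (p (f (w) (k)) (p (k) (w) (w)) (p (k) (w) (w))) (p (f (w) (k)) (p (k) (w) (w)) (p (k) (w) (w)))) : A
          (w) : A
          (k) : B
        (f (w) (k)) : B
          (k) : B
          (w) : A
          (w) : A
        (p (k) (w) (w)) : A
          (k) : B
          (w) : A
          (w) : A
        (p (k) (w) (w)) : A
      (p (f (w) (k)) (p (k) (w) (w)) (p (k) (w) (w))) : A
        (w) : A
          (w) : A
          (k) : B
        (f (w) (k)) : B
      (f (w) (f (w) (k))) : B
    (f (p (f (w) (k)) (p (k) (w) (w)) (p (k) (w) (w))) (f (w) (f (w) (k)))) : B
  (f (p (f (p (k) (w) (w)) (k)) (p (f (w) (k)) (p (k) (w) (w)) (p (k) (w) (w))) (p (f (w) (k)) (p (k) (w) (w)) (p (k) (w) (w)))) (f (p (f (w) (k)) (p (k) (w) (w)) (p (k) (w) (w))) (f (w) (f (w) (k))))) : B
      (w) : A
      (k) : B
    (f (w) (k)) : B
      (k) : B
          (w) : A
          (k) : B
        (f (w) (k)) : B
        (w) : A
          (k) : B
          (w) : A
          (w) : A
        (p (k) (w) (w)) : A
      (p (f (w) (k)) (w) (p (k) (w) (w))) : A
          (w) : A
          (k) : B
        (f (w) (k)) : B
          (k) : B
          (w) : A
          (w) : A
        (p (k) (w) (w)) : A
          (k) : B
          (w) : A
          (w) : A
        (p (k) (w) (w)) : A
      (p (f (w) (k)) (p (k) (w) (w)) (p (k) (w) (w))) : A
    (p (k) (p (f (w) (k)) (w) (p (k) (w) (w))) (p (f (w) (k)) (p (k) (w) (w)) (p (k) (w) (w)))) : A
          (k) : B
          (w) : A
          (w) : A
        (p (k) (w) (w)) : A
          (w) : A
          (k) : B
        (f (w) (k)) : B
      (f (p (k) (w) (w)) (f (w) (k))) : B
          (w) : A
          (k) : B
        (f (w) (k)) : B
          (k) : B
          (w) : A
          (w) : A
        (p (k) (w) (w)) : A
          (k) : B
          (w) : A
          (w) : A
        (p (k) (w) (w)) : A
      (p (f (w) (k)) (p (k) (w) (w)) (p (k) (w) (w))) : A
          (w) : A
          (k) : B
        (f (w) (k)) : B
          (k) : B
          (w) : A
          (w) : A
        (p (k) (w) (w)) : A
          (k) : B
          (w) : A
          (w) : A
        (p (k) (w) (w)) : A
      (p (f (w) (k)) (p (k) (w) (w)) (p (k) (w) (w))) : A
    (p (f (p (k) (w) (w)) (f (w) (k))) (p (f (w) (k)) (p (k) (w) (w)) (p (k) (w) (w))) (p (f (w) (k)) (p (k) (w) (w)) (p (k) (w) (w)))) : A
  (p (f (w) (k)) (p (k) (p (f (w) (k)) (w) (p (k) (w) (w))) (p (f (w) (k)) (p (k) (w) (w)) (p (k) (w) (w)))) (p (f (p (k) (w) (w)) (f (w) (k))) (p (f (w) (k)) (p (k) (w) (w)) (p (k) (w) (w))) (p (f (w) (k)) (p (k) (w) (w)) (p (k) (w) (w))))) : A
          (w) : A
          (k) : B
        (f (w) (k)) : B
        (w) : A
          (k) : B
          (w) : A
          (w) : A
        (p (k) (w) (w)) : A
      (p (f (w) (k)) (w) (p (k) (w) (w))) : A
          (k) : B
          (w) : A
          (w) : A
        (p (k) (w) (w)) : A
          (w) : A
          (k) : B
        (f (w) (k)) : B
      (f (p (k) (w) (w)) (f (w) (k))) : B
    (f (p (f (w) (k)) (w) (p (k) (w) (w))) (f (p (k) (w) (w)) (f (w) (k)))) : B
          (k) : B
          (w) : A
          (w) : A
        (p (k) (w) (w)) : A
          (w) : A
          (k) : B
        (f (w) (k)) : B
      (f (p (k) (w) (w)) (f (w) (k))) : B
          (w) : A
          (k) : B
        (f (w) (k)) : B
          (k) : B
          (w) : A
          (w) : A
        (p (k) (w) (w)) : A
          (k) : B
          (w) : A
          (w) : A
        (p (k) (w) (w)) : A
      (p (f (w) (k)) (p (k) (w) (w)) (p (k) (w) (w))) : A
      (w) : A
    (p (f (p (k) (w) (w)) (f (w) (k))) (p (f (w) (k)) (p (k) (w) (w)) (p (k) (w) (w))) (w)) : A
          (k) : B
          (w) : A
          (w) : A
        (p (k) (w) (w)) : A
          (w) : A
          (k) : B
        (f (w) (k)) : B
      (f (p (k) (w) (w)) (f (w) (k))) : B
          (w) : A
          (k) : B
        (f (w) (k)) : B
        (w) : A
          (k) : B
          (w) : A
          (w) : A
        (p (k) (w) (w)) : A
      (p (f (w) (k)) (w) (p (k) (w) (w))) : A
      (w) : A
    (p (f (p (k) (w) (w)) (f (w) (k))) (p (f (w) (k)) (w) (p (k) (w) (w))) (w)) : A
  (p (f (p (f (w) (k)) (w) (p (k) (w) (w))) (f (p (k) (w) (w)) (f (w) (k)))) (p (f (p (k) (w) (w)) (f (w) (k))) (p (f (w) (k)) (p (k) (w) (w)) (p (k) (w) (w))) (w)) (p (f (p (k) (w) (w)) (f (w) (k))) (p (f (w) (k)) (w) (p (k) (w) (w))) (w))) : A
(p (f (p (f (p (k) (w) (w)) (k)) (p (f (w) (k)) (p (k) (w) (w)) (p (k) (w) (w))) (p (f (w) (k)) (p (k) (w) (w)) (p (k) (w) (w)))) (f (p (f (w) (k)) (p (k) (w) (w)) (p (k) (w) (w))) (f (w) (f (w) (k))))) (p (f (w) (k)) (p (k) (p (f (w) (k)) (w) (p (k) (w) (w))) (p (f (w) (k)) (p (k) (w) (w)) (p (k) (w) (w)))) (p (f (p (k) (w) (w)) (f (w) (k))) (p (f (w) (k)) (p (k) (w) (w)) (p (k) (w) (w))) (p (f (w) (k)) (p (k) (w) (w)) (p (k) (w) (w))))) (p (f (p (f (w) (k)) (w) (p (k) (w) (w))) (f (p (k) (w) (w)) (f (w) (k)))) (p (f (p (k) (w) (w)) (f (w) (k))) (p (f (w) (k)) (p (k) (w) (w)) (p (k) (w) (w))) (w)) (p (f (p (k) (w) (w)) (f (w) (k))) (p (f (w) (k)) (w) (p (k) (w) (w))) (w)))) : A

well-sorted; sort = A


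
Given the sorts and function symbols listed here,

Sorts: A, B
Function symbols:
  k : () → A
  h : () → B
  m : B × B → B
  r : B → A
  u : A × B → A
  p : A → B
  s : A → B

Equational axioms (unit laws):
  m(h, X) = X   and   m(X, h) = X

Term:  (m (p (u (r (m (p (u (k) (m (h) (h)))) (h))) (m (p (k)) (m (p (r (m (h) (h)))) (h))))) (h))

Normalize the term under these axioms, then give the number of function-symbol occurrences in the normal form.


1. (m (p (u (r (m (p (u (k) (m (h) (h)))) (h))) (m (p (k)) (m (p (r (m (h) (h)))) (h))))) (h))  →  (p (u (r (m (p (u (k) (m (h) (h)))) (h))) (m (p (k)) (m (p (r (m (h) (h)))) (h)))))
2. (p (u (r (m (p (u (k) (m (h) (h)))) (h))) (m (p (k)) (m (p (r (m (h) (h)))) (h)))))  →  (p (u (r (p (u (k) (m (h) (h))))) (m (p (k)) (m (p (r (m (h) (h)))) (h)))))
3. (p (u (r (p (u (k) (m (h) (h))))) (m (p (k)) (m (p (r (m (h) (h)))) (h)))))  →  (p (u (r (p (u (k) (h)))) (m (p (k)) (m (p (r (m (h) (h)))) (h)))))
4. (p (u (r (p (u (k) (h)))) (m (p (k)) (m (p (r (m (h) (h)))) (h)))))  →  (p (u (r (p (u (k) (h)))) (m (p (k)) (p (r (m (h) (h)))))))
5. (p (u (r (p (u (k) (h)))) (m (p (k)) (p (r (m (h) (h)))))))  →  (p (u (r (p (u (k) (h)))) (m (p (k)) (p (r (h))))))
normal form: (p (u (r (p (u (k) (h)))) (m (p (k)) (p (r (h))))))

size = 13


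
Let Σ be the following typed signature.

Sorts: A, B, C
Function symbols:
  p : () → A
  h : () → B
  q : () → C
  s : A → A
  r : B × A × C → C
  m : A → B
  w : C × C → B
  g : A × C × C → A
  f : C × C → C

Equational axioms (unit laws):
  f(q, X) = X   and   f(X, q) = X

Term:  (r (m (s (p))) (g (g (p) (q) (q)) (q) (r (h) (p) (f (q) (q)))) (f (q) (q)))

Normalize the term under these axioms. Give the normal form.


normal form = (r (m (s (p))) (g (g (p) (q) (q)) (q) (r (h) (p) (q))) (q))

1. (r (m (s (p))) (g (g (p) (q) (q)) (q) (r (h) (p) (f (q) (q)))) (f (q) (q)))  →  (r (m (s (p))) (g (g (p) (q) (q)) (q) (r (h) (p) (q))) (f (q) (q)))
2. (r (m (s (p))) (g (g (p) (q) (q)) (q) (r (h) (p) (q))) (f (q) (q)))  →  (r (m (s (p))) (g (g (p) (q) (q)) (q) (r (h) (p) (q))) (q))


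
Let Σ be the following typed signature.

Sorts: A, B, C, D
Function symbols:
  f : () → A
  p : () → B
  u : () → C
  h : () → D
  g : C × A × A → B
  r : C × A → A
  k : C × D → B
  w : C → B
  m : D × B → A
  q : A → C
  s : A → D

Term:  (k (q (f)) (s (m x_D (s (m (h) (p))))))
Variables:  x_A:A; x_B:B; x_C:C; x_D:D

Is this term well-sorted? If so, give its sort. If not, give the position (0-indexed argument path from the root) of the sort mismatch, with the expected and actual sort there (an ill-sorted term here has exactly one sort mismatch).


    (f) : A
  (q (f)) : C
      x_D : D
          (h) : D
          (p) : B
        (m (h) (p)) : A
      (s (m (h) (p))) : D
    (m x_D (s (m (h) (p)))) : ✗ arg 1 at [1, 0, 1] has sort D, expected B

ill-sorted at position [1, 0, 1]: expected B, got D


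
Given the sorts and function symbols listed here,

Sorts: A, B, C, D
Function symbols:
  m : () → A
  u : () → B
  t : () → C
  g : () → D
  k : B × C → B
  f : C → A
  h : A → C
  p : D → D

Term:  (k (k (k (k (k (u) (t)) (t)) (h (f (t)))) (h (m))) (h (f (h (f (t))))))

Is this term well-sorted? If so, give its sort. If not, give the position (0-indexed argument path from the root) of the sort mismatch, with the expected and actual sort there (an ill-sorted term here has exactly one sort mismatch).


          (u) : B
          (t) : C
        (k (u) (t)) : B
        (t) : C
      (k (k (u) (t)) (t)) : B
          (t) : C
        (f (t)) : A
      (h (f (t))) : C
    (k (k (k (u) (t)) (t)) (h (f (t)))) : B
      (m) : A
    (h (m)) : C
  (k (k (k (k (u) (t)) (t)) (h (f (t)))) (h (m))) : B
          (t) : C
        (f (t)) : A
      (h (f (t))) : C
    (f (h (f (t)))) : A
  (h (f (h (f (t))))) : C
(k (k (k (k (k (u) (t)) (t)) (h (f (t)))) (h (m))) (h (f (h (f (t)))))) : B

well-sorted; sort = B


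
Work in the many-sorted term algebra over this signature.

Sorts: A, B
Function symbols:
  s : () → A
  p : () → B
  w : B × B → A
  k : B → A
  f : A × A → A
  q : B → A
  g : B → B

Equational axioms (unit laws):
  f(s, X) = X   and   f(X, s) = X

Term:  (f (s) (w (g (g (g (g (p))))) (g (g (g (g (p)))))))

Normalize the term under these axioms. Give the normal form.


1. (f (s) (w (g (g (g (g (p))))) (g (g (g (g (p)))))))  →  (w (g (g (g (g (p))))) (g (g (g (g (p))))))

normal form = (w (g (g (g (g (p))))) (g (g (g (g (p))))))
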